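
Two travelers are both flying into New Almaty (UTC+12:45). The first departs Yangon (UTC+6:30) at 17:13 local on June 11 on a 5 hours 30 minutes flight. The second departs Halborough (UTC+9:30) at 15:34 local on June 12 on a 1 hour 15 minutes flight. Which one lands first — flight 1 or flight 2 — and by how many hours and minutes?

Flight 1 in UTC: 17:13 − 6:30 = 10:43 on Jun 11.
+5 hours 30 minutes → arrive 16:13 UTC on Jun 11.
Flight 2 in UTC: 15:34 − 9:30 = 06:04 on Jun 12.
+1 hour and 15 minutes → arrive 07:19 UTC on Jun 12.
Flight 1 lands earlier by 15 hours 6 minutes.

the first, by 15 hours 6 minutes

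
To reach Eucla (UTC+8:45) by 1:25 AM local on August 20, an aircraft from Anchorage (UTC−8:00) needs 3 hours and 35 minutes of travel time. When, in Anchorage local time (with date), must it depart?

Target arrival in UTC: 1:25 AM − 8:45 = 4:40 PM on Aug 19.
Subtract 3 hours and 35 minutes → departure 1:05 PM UTC on Aug 19.
Anchorage is UTC−8:00: 1:05 PM − 8:00 = 5:05 AM on Aug 19.

5:05 AM on August 19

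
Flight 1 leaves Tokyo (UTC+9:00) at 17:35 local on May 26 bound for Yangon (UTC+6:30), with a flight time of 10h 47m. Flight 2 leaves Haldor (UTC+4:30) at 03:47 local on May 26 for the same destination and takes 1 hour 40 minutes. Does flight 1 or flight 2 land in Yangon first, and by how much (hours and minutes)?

Flight 1 in UTC: 17:35 − 9:00 = 08:35 on May 26.
+10 hours 47 minutes → arrive 19:22 UTC on May 26.
Flight 2 in UTC: 03:47 − 4:30 = 23:17 on May 25.
+1 hour and 40 minutes → arrive 00:57 UTC on May 26.
Flight 2 lands earlier by 18 hours 25 minutes.

the second, by 18 hours 25 minutes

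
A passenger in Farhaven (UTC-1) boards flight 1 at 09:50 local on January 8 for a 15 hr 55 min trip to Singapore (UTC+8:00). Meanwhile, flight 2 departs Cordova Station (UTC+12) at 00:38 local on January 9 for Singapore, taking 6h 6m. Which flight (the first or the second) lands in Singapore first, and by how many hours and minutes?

the second, by 8 hours 1 minute

Flight 1 in UTC: 09:50 + 1:00 = 10:50 on Jan 8.
+15 hours and 55 minutes → arrive 02:45 UTC on Jan 9.
Flight 2 in UTC: 00:38 − 12:00 = 12:38 on Jan 8.
+6 hours and 6 minutes → arrive 18:44 UTC on Jan 8.
Flight 2 lands earlier by 8 hours 1 minute.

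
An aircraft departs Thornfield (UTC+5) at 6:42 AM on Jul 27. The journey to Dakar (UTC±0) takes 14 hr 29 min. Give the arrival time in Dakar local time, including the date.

4:11 PM on July 27

Dakar is 5:00 behind Thornfield.
After 14 hours 29 minutes it is 9:11 PM in Thornfield.
Shift by the zone difference: 9:11 PM − 5:00 = 4:11 PM on Jul 27 in Dakar.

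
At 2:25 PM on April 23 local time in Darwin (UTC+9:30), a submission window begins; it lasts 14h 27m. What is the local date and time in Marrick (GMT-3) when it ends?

4:22 PM on April 23

Convert start to UTC: 2:25 PM − 9:30 = 4:55 AM UTC on Apr 23.
Add 14 hours 27 minutes duration → 7:22 PM UTC.
Marrick is UTC−3:00, so local end time = 7:22 PM − 3:00 = 4:22 PM on Apr 23.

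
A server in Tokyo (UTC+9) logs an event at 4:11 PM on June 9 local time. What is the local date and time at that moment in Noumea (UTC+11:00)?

6:11 PM on Jun 9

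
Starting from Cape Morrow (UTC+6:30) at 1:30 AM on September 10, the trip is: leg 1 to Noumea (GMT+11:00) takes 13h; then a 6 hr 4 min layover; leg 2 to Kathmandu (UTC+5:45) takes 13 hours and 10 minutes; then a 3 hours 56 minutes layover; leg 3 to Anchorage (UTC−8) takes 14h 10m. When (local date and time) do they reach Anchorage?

1:20 PM on Sep 11

Convert departure to UTC: 1:30 AM − 6:30 = 7:00 PM UTC on Sep 9.
Add 13 hours leg 1 → 8:00 AM UTC (Sep 10).
Add 6 hours 4 minutes layover in Noumea → 2:04 PM UTC.
Add 13 hours 10 minutes leg 2 → 3:14 AM UTC (Sep 11).
Add 3 hours 56 minutes layover in Kathmandu → 7:10 AM UTC.
Add 14 hours and 10 minutes leg 3 → 9:20 PM UTC.
Anchorage is UTC−8:00, so local arrival = 9:20 PM − 8:00 = 1:20 PM on Sep 11.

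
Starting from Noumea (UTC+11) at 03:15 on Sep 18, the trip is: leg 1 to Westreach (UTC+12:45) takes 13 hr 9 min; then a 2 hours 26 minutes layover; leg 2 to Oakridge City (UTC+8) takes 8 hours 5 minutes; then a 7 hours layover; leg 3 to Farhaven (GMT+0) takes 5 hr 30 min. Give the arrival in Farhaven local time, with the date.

Convert departure to UTC: 03:15 − 11:00 = 16:15 UTC on Sep 17.
Add 13 hours 9 minutes leg 1 → 05:24 UTC (Sep 18).
Add 2 hours and 26 minutes layover in Westreach → 07:50 UTC.
Add 8 hours 5 minutes leg 2 → 15:55 UTC.
Add 7 hours layover in Oakridge City → 22:55 UTC.
Add 5 hours and 30 minutes leg 3 → 04:25 UTC (Sep 19).
Farhaven is UTC+0, so local arrival is the same: 04:25 on Sep 19.

04:25 on Sep 19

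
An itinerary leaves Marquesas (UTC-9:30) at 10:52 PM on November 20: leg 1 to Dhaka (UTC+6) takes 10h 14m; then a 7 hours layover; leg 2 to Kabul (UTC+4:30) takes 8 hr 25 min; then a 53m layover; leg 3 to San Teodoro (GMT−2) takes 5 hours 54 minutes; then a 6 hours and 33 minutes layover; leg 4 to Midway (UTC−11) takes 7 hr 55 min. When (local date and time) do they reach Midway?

Convert departure to UTC: 10:52 PM + 9:30 = 8:22 AM UTC on Nov 21.
Add 10 hours and 14 minutes leg 1 → 6:36 PM UTC.
Add 7 hours layover in Dhaka → 1:36 AM UTC (Nov 22).
Add 8 hours and 25 minutes leg 2 → 10:01 AM UTC.
Add 53 minutes layover in Kabul → 10:54 AM UTC.
Add 5 hours 54 minutes leg 3 → 4:48 PM UTC.
Add 6 hours 33 minutes layover in San Teodoro → 11:21 PM UTC.
Add 7 hours and 55 minutes leg 4 → 7:16 AM UTC (Nov 23).
Midway is UTC−11:00, so local arrival = 7:16 AM − 11:00 = 8:16 PM on Nov 22.

8:16 PM on November 22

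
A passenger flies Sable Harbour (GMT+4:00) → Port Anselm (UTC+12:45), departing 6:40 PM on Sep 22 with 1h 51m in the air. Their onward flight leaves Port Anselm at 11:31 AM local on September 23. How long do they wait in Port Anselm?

6 hours 15 minutes

Convert departure to UTC: 6:40 PM − 4:00 = 2:40 PM UTC on Sep 22.
Add 1 hour and 51 minutes flight time → 4:31 PM UTC.
Port Anselm is UTC+12:45, so local arrival = 4:31 PM + 12:45 = 5:16 AM on Sep 23.
Layover = 11:31 AM − 5:16 AM = 6 hours 15 minutes.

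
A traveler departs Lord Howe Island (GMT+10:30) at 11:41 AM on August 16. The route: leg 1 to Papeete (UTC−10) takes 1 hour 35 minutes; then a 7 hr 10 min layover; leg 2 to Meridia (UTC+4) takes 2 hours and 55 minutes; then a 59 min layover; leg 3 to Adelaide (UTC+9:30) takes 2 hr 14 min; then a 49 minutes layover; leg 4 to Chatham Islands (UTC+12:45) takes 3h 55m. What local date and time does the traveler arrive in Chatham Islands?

9:33 AM on August 17

Convert departure to UTC: 11:41 AM − 10:30 = 1:11 AM UTC on Aug 16.
Add 1 hour 35 minutes leg 1 → 2:46 AM UTC.
Add 7 hours 10 minutes layover in Papeete → 9:56 AM UTC.
Add 2 hours 55 minutes leg 2 → 12:51 PM UTC.
Add 59 minutes layover in Meridia → 1:50 PM UTC.
Add 2 hours and 14 minutes leg 3 → 4:04 PM UTC.
Add 49 minutes layover in Adelaide → 4:53 PM UTC.
Add 3 hours and 55 minutes leg 4 → 8:48 PM UTC.
Chatham Islands is UTC+12:45, so local arrival = 8:48 PM + 12:45 = 9:33 AM on Aug 17.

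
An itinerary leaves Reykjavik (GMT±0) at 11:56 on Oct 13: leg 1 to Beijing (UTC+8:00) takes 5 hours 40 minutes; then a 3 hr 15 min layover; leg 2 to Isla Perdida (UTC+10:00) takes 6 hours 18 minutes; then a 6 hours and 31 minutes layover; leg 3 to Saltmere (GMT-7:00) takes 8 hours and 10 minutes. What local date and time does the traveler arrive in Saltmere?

Reykjavik is at UTC+0, so departure is already 11:56 UTC on Oct 13.
Add 5 hours 40 minutes leg 1 → 17:36 UTC.
Add 3 hours and 15 minutes layover in Beijing → 20:51 UTC.
Add 6 hours and 18 minutes leg 2 → 03:09 UTC (Oct 14).
Add 6 hours and 31 minutes layover in Isla Perdida → 09:40 UTC.
Add 8 hours and 10 minutes leg 3 → 17:50 UTC.
Saltmere is UTC−7:00, so local arrival = 17:50 − 7:00 = 10:50 on Oct 14.

10:50 on October 14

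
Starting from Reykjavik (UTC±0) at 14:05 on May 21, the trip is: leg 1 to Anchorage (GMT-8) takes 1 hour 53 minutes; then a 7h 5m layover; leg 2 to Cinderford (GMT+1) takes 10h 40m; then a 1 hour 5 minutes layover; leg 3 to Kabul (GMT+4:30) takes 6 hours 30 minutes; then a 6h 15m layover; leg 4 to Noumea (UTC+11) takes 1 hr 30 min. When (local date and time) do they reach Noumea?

Reykjavik is at UTC+0, so departure is already 14:05 UTC on May 21.
Add 1 hour 53 minutes leg 1 → 15:58 UTC.
Add 7 hours and 5 minutes layover in Anchorage → 23:03 UTC.
Add 10 hours and 40 minutes leg 2 → 09:43 UTC (May 22).
Add 1 hour 5 minutes layover in Cinderford → 10:48 UTC.
Add 6 hours and 30 minutes leg 3 → 17:18 UTC.
Add 6 hours 15 minutes layover in Kabul → 23:33 UTC.
Add 1 hour and 30 minutes leg 4 → 01:03 UTC (May 23).
Noumea is UTC+11:00, so local arrival = 01:03 + 11:00 = 12:03 on May 23.

12:03 on May 23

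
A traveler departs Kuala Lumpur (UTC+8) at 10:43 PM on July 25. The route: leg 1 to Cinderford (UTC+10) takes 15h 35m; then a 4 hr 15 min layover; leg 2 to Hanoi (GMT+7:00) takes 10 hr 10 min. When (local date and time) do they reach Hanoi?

3:43 AM on July 27

Convert departure to UTC: 10:43 PM − 8:00 = 2:43 PM UTC on Jul 25.
Add 15 hours 35 minutes leg 1 → 6:18 AM UTC (Jul 26).
Add 4 hours and 15 minutes layover in Cinderford → 10:33 AM UTC.
Add 10 hours 10 minutes leg 2 → 8:43 PM UTC.
Hanoi is UTC+7:00, so local arrival = 8:43 PM + 7:00 = 3:43 AM on Jul 27.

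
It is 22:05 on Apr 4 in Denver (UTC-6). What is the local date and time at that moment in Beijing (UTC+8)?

12:05 on Apr 5

Beijing is 14:00 ahead of Denver.
Shift by the zone difference: 22:05 + 14:00 = 12:05 on Apr 5 in Beijing.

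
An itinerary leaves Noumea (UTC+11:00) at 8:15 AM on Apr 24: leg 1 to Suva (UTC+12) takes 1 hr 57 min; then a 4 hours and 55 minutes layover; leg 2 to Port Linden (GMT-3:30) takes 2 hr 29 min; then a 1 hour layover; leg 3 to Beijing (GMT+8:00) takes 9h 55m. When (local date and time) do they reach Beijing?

1:31 AM on April 25

Convert departure to UTC: 8:15 AM − 11:00 = 9:15 PM UTC on Apr 23.
Add 1 hour 57 minutes leg 1 → 11:12 PM UTC.
Add 4 hours 55 minutes layover in Suva → 4:07 AM UTC (Apr 24).
Add 2 hours 29 minutes leg 2 → 6:36 AM UTC.
Add 1 hour layover in Port Linden → 7:36 AM UTC.
Add 9 hours 55 minutes leg 3 → 5:31 PM UTC.
Beijing is UTC+8:00, so local arrival = 5:31 PM + 8:00 = 1:31 AM on Apr 25.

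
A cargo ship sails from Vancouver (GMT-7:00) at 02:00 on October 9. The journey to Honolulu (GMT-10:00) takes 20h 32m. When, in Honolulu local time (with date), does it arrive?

Convert departure to UTC: 02:00 + 7:00 = 09:00 UTC on Oct 9.
Add 20 hours 32 minutes travel time → 05:32 UTC (Oct 10).
Honolulu is UTC−10:00, so local arrival = 05:32 − 10:00 = 19:32 on Oct 9.

19:32 on Oct 9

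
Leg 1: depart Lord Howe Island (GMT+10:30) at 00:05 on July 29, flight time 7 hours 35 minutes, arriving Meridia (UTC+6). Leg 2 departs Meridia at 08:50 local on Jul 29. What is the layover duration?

Convert departure to UTC: 00:05 − 10:30 = 13:35 UTC on Jul 28.
Add 7 hours 35 minutes flight time → 21:10 UTC.
Meridia is UTC+6:00, so local arrival = 21:10 + 6:00 = 03:10 on Jul 29.
Layover = 08:50 − 03:10 = 5 hours 40 minutes.

5 hours 40 minutes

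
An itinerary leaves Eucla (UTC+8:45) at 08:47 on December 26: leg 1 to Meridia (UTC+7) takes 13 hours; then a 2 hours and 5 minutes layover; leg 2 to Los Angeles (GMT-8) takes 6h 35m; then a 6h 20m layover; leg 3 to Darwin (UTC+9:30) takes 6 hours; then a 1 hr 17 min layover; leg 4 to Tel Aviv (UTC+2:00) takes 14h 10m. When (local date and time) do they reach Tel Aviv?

Convert departure to UTC: 08:47 − 8:45 = 00:02 UTC on Dec 26.
Add 13 hours leg 1 → 13:02 UTC.
Add 2 hours and 5 minutes layover in Meridia → 15:07 UTC.
Add 6 hours 35 minutes leg 2 → 21:42 UTC.
Add 6 hours and 20 minutes layover in Los Angeles → 04:02 UTC (Dec 27).
Add 6 hours leg 3 → 10:02 UTC.
Add 1 hour and 17 minutes layover in Darwin → 11:19 UTC.
Add 14 hours and 10 minutes leg 4 → 01:29 UTC (Dec 28).
Tel Aviv is UTC+2:00, so local arrival = 01:29 + 2:00 = 03:29 on Dec 28.

03:29 on Dec 28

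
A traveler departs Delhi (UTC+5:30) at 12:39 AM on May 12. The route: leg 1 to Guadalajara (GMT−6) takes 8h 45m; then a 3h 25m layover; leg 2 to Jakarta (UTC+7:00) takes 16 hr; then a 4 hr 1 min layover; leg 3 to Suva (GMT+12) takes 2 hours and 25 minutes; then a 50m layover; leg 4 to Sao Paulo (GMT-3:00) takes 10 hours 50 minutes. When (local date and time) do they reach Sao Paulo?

2:25 PM on May 13

Convert departure to UTC: 12:39 AM − 5:30 = 7:09 PM UTC on May 11.
Add 8 hours 45 minutes leg 1 → 3:54 AM UTC (May 12).
Add 3 hours 25 minutes layover in Guadalajara → 7:19 AM UTC.
Add 16 hours leg 2 → 11:19 PM UTC.
Add 4 hours 1 minute layover in Jakarta → 3:20 AM UTC (May 13).
Add 2 hours and 25 minutes leg 3 → 5:45 AM UTC.
Add 50 minutes layover in Suva → 6:35 AM UTC.
Add 10 hours and 50 minutes leg 4 → 5:25 PM UTC.
Sao Paulo is UTC−3:00, so local arrival = 5:25 PM − 3:00 = 2:25 PM on May 13.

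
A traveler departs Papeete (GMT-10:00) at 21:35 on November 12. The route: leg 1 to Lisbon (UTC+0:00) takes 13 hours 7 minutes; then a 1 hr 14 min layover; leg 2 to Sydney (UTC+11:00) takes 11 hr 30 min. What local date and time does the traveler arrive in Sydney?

20:26 on November 14

Convert departure to UTC: 21:35 + 10:00 = 07:35 UTC on Nov 13.
Add 13 hours 7 minutes leg 1 → 20:42 UTC.
Add 1 hour 14 minutes layover in Lisbon → 21:56 UTC.
Add 11 hours and 30 minutes leg 2 → 09:26 UTC (Nov 14).
Sydney is UTC+11:00, so local arrival = 09:26 + 11:00 = 20:26 on Nov 14.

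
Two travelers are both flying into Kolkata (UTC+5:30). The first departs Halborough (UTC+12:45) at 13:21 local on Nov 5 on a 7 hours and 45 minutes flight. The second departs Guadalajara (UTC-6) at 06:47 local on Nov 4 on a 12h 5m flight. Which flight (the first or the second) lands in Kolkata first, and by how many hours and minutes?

Flight 1 in UTC: 13:21 − 12:45 = 00:36 on Nov 5.
+7 hours 45 minutes → arrive 08:21 UTC on Nov 5.
Flight 2 in UTC: 06:47 + 6:00 = 12:47 on Nov 4.
+12 hours 5 minutes → arrive 00:52 UTC on Nov 5.
Flight 2 lands earlier by 7 hours 29 minutes.

the second, by 7 hours 29 minutes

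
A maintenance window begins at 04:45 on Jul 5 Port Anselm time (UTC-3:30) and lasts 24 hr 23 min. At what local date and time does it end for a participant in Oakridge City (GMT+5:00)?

13:38 on July 6

Convert start to UTC: 04:45 + 3:30 = 08:15 UTC on Jul 5.
Add 24 hours 23 minutes duration → 08:38 UTC (Jul 6).
Oakridge City is UTC+5:00, so local end time = 08:38 + 5:00 = 13:38 on Jul 6.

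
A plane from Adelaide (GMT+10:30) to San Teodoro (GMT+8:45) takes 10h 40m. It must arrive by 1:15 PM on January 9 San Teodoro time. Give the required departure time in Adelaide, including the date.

4:20 AM on Jan 9

Target arrival in UTC: 1:15 PM − 8:45 = 4:30 AM on Jan 9.
Subtract 10 hours and 40 minutes → departure 5:50 PM UTC on Jan 8.
Adelaide is UTC+10:30: 5:50 PM + 10:30 = 4:20 AM on Jan 9.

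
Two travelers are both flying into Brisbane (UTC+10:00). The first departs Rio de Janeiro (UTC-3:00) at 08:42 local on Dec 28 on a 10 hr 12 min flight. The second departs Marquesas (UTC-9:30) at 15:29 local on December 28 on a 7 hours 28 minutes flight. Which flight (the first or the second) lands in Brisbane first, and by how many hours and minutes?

Flight 1 in UTC: 08:42 + 3:00 = 11:42 on Dec 28.
+10 hours 12 minutes → arrive 21:54 UTC on Dec 28.
Flight 2 in UTC: 15:29 + 9:30 = 00:59 on Dec 29.
+7 hours 28 minutes → arrive 08:27 UTC on Dec 29.
Flight 1 lands earlier by 10 hours 33 minutes.

the first, by 10 hours 33 minutes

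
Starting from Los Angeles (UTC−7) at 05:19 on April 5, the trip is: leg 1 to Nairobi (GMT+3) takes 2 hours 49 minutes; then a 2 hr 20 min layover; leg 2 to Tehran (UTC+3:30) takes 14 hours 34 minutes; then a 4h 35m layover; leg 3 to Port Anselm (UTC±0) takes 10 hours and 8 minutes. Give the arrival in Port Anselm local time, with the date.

Convert departure to UTC: 05:19 + 7:00 = 12:19 UTC on Apr 5.
Add 2 hours and 49 minutes leg 1 → 15:08 UTC.
Add 2 hours and 20 minutes layover in Nairobi → 17:28 UTC.
Add 14 hours 34 minutes leg 2 → 08:02 UTC (Apr 6).
Add 4 hours and 35 minutes layover in Tehran → 12:37 UTC.
Add 10 hours and 8 minutes leg 3 → 22:45 UTC.
Port Anselm is UTC+0, so local arrival is the same: 22:45 on Apr 6.

22:45 on Apr 6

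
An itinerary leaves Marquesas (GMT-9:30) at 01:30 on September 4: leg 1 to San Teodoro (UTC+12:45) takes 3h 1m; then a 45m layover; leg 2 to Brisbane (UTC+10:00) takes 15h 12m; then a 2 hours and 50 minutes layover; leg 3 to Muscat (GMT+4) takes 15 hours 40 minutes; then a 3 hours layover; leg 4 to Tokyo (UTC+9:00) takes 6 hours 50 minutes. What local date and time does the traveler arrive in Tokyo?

Convert departure to UTC: 01:30 + 9:30 = 11:00 UTC on Sep 4.
Add 3 hours and 1 minute leg 1 → 14:01 UTC.
Add 45 minutes layover in San Teodoro → 14:46 UTC.
Add 15 hours and 12 minutes leg 2 → 05:58 UTC (Sep 5).
Add 2 hours 50 minutes layover in Brisbane → 08:48 UTC.
Add 15 hours and 40 minutes leg 3 → 00:28 UTC (Sep 6).
Add 3 hours layover in Muscat → 03:28 UTC.
Add 6 hours and 50 minutes leg 4 → 10:18 UTC.
Tokyo is UTC+9:00, so local arrival = 10:18 + 9:00 = 19:18 on Sep 6.

19:18 on Sep 6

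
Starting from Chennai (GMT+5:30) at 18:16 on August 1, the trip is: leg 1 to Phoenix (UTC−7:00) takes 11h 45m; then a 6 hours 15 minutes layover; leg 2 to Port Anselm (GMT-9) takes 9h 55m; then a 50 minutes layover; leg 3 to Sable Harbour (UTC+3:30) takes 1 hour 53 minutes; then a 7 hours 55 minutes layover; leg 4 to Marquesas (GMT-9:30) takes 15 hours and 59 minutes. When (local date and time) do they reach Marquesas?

09:48 on Aug 3

Convert departure to UTC: 18:16 − 5:30 = 12:46 UTC on Aug 1.
Add 11 hours and 45 minutes leg 1 → 00:31 UTC (Aug 2).
Add 6 hours 15 minutes layover in Phoenix → 06:46 UTC.
Add 9 hours 55 minutes leg 2 → 16:41 UTC.
Add 50 minutes layover in Port Anselm → 17:31 UTC.
Add 1 hour and 53 minutes leg 3 → 19:24 UTC.
Add 7 hours and 55 minutes layover in Sable Harbour → 03:19 UTC (Aug 3).
Add 15 hours and 59 minutes leg 4 → 19:18 UTC.
Marquesas is UTC−9:30, so local arrival = 19:18 − 9:30 = 09:48 on Aug 3.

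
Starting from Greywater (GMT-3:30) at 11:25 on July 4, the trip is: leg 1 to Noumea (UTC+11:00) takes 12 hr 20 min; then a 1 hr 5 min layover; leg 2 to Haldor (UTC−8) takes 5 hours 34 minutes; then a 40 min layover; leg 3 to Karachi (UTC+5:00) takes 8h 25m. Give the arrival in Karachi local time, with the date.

23:59 on Jul 5

Convert departure to UTC: 11:25 + 3:30 = 14:55 UTC on Jul 4.
Add 12 hours 20 minutes leg 1 → 03:15 UTC (Jul 5).
Add 1 hour 5 minutes layover in Noumea → 04:20 UTC.
Add 5 hours 34 minutes leg 2 → 09:54 UTC.
Add 40 minutes layover in Haldor → 10:34 UTC.
Add 8 hours 25 minutes leg 3 → 18:59 UTC.
Karachi is UTC+5:00, so local arrival = 18:59 + 5:00 = 23:59 on Jul 5.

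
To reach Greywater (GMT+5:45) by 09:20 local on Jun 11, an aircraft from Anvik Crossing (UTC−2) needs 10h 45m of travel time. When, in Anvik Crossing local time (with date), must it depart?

Target arrival in UTC: 09:20 − 5:45 = 03:35 on Jun 11.
Subtract 10 hours 45 minutes → departure 16:50 UTC on Jun 10.
Anvik Crossing is UTC−2:00: 16:50 − 2:00 = 14:50 on Jun 10.

14:50 on June 10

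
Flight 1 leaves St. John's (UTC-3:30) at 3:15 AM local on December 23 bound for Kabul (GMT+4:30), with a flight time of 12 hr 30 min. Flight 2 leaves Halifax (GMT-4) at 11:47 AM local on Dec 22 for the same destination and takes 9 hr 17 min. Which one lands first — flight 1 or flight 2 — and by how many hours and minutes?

Flight 1 in UTC: 3:15 AM + 3:30 = 6:45 AM on Dec 23.
+12 hours 30 minutes → arrive 7:15 PM UTC on Dec 23.
Flight 2 in UTC: 11:47 AM + 4:00 = 3:47 PM on Dec 22.
+9 hours and 17 minutes → arrive 1:04 AM UTC on Dec 23.
Flight 2 lands earlier by 18 hours 11 minutes.

the second, by 18 hours 11 minutes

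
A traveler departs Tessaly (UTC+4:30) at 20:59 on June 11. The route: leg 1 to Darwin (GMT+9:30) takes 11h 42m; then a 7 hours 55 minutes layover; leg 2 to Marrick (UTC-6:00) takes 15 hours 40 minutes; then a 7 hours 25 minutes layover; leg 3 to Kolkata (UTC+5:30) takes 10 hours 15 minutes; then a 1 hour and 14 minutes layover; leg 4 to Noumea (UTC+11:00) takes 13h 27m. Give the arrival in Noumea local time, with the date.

23:07 on Jun 14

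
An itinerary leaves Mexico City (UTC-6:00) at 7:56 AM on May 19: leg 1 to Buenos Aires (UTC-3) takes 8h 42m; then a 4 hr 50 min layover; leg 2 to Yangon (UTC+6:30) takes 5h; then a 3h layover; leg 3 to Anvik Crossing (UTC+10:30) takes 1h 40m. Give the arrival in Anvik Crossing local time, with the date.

Convert departure to UTC: 7:56 AM + 6:00 = 1:56 PM UTC on May 19.
Add 8 hours and 42 minutes leg 1 → 10:38 PM UTC.
Add 4 hours and 50 minutes layover in Buenos Aires → 3:28 AM UTC (May 20).
Add 5 hours leg 2 → 8:28 AM UTC.
Add 3 hours layover in Yangon → 11:28 AM UTC.
Add 1 hour 40 minutes leg 3 → 1:08 PM UTC.
Anvik Crossing is UTC+10:30, so local arrival = 1:08 PM + 10:30 = 11:38 PM on May 20.

11:38 PM on May 20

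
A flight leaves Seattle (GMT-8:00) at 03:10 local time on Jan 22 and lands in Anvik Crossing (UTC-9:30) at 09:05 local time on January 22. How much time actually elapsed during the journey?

Anvik Crossing is 1:30 behind Seattle.
Clock-face elapsed time (ignoring zones) is 5 hours 55 minutes.
Actual elapsed = 5 hours 55 minutes + 1:30 = 7 hours 25 minutes.

7 hours 25 minutes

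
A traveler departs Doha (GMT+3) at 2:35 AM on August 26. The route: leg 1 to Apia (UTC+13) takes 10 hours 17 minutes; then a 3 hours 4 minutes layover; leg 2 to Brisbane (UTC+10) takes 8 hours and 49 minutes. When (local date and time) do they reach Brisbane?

Convert departure to UTC: 2:35 AM − 3:00 = 11:35 PM UTC on Aug 25.
Add 10 hours 17 minutes leg 1 → 9:52 AM UTC (Aug 26).
Add 3 hours and 4 minutes layover in Apia → 12:56 PM UTC.
Add 8 hours and 49 minutes leg 2 → 9:45 PM UTC.
Brisbane is UTC+10:00, so local arrival = 9:45 PM + 10:00 = 7:45 AM on Aug 27.

7:45 AM on August 27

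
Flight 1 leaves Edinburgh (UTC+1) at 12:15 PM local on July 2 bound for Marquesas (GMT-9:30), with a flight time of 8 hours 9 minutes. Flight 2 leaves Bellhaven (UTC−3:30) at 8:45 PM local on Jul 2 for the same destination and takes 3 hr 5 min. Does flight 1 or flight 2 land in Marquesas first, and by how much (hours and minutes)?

the first, by 7 hours 56 minutes

Flight 1 in UTC: 12:15 PM − 1:00 = 11:15 AM on Jul 2.
+8 hours 9 minutes → arrive 7:24 PM UTC on Jul 2.
Flight 2 in UTC: 8:45 PM + 3:30 = 12:15 AM on Jul 3.
+3 hours and 5 minutes → arrive 3:20 AM UTC on Jul 3.
Flight 1 lands earlier by 7 hours 56 minutes.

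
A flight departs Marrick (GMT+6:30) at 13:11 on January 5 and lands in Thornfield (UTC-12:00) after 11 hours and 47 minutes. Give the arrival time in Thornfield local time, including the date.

06:28 on January 5

Convert departure to UTC: 13:11 − 6:30 = 06:41 UTC on Jan 5.
Add 11 hours and 47 minutes travel time → 18:28 UTC.
Thornfield is UTC−12:00, so local arrival = 18:28 − 12:00 = 06:28 on Jan 5.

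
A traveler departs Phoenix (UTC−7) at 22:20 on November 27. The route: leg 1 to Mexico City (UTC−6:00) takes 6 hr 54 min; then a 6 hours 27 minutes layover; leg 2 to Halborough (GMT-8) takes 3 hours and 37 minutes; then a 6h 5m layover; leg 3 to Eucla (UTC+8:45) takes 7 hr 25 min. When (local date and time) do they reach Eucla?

Convert departure to UTC: 22:20 + 7:00 = 05:20 UTC on Nov 28.
Add 6 hours and 54 minutes leg 1 → 12:14 UTC.
Add 6 hours 27 minutes layover in Mexico City → 18:41 UTC.
Add 3 hours and 37 minutes leg 2 → 22:18 UTC.
Add 6 hours 5 minutes layover in Halborough → 04:23 UTC (Nov 29).
Add 7 hours and 25 minutes leg 3 → 11:48 UTC.
Eucla is UTC+8:45, so local arrival = 11:48 + 8:45 = 20:33 on Nov 29.

20:33 on November 29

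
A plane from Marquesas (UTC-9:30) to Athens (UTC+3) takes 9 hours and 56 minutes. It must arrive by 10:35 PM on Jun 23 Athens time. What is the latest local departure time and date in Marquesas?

12:09 AM on June 23

Target arrival in UTC: 10:35 PM − 3:00 = 7:35 PM on Jun 23.
Subtract 9 hours and 56 minutes → departure 9:39 AM UTC on Jun 23.
Marquesas is UTC−9:30: 9:39 AM − 9:30 = 12:09 AM on Jun 23.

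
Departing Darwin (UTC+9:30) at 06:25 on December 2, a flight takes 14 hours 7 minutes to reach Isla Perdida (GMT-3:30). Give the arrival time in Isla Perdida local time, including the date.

07:32 on December 2

Convert departure to UTC: 06:25 − 9:30 = 20:55 UTC on Dec 1.
Add 14 hours 7 minutes travel time → 11:02 UTC (Dec 2).
Isla Perdida is UTC−3:30, so local arrival = 11:02 − 3:30 = 07:32 on Dec 2.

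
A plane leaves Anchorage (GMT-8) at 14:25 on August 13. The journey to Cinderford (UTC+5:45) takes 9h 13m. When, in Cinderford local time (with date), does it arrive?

13:23 on Aug 14

Convert departure to UTC: 14:25 + 8:00 = 22:25 UTC on Aug 13.
Add 9 hours and 13 minutes travel time → 07:38 UTC (Aug 14).
Cinderford is UTC+5:45, so local arrival = 07:38 + 5:45 = 13:23 on Aug 14.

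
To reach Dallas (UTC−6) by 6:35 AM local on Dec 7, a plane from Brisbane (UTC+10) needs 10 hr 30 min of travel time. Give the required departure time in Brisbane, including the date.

12:05 PM on December 7

Target arrival in UTC: 6:35 AM + 6:00 = 12:35 PM on Dec 7.
Subtract 10 hours and 30 minutes → departure 2:05 AM UTC on Dec 7.
Brisbane is UTC+10:00: 2:05 AM + 10:00 = 12:05 PM on Dec 7.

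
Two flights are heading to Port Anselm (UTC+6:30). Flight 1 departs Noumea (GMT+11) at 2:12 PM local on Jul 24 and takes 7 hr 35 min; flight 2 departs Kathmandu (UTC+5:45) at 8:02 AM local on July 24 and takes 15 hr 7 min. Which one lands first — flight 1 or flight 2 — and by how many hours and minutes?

Flight 1 in UTC: 2:12 PM − 11:00 = 3:12 AM on Jul 24.
+7 hours 35 minutes → arrive 10:47 AM UTC on Jul 24.
Flight 2 in UTC: 8:02 AM − 5:45 = 2:17 AM on Jul 24.
+15 hours and 7 minutes → arrive 5:24 PM UTC on Jul 24.
Flight 1 lands earlier by 6 hours 37 minutes.

the first, by 6 hours 37 minutes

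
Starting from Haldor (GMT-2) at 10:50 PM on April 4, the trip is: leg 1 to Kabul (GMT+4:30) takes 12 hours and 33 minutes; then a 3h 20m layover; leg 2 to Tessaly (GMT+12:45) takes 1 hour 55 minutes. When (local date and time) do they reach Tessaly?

Convert departure to UTC: 10:50 PM + 2:00 = 12:50 AM UTC on Apr 5.
Add 12 hours and 33 minutes leg 1 → 1:23 PM UTC.
Add 3 hours and 20 minutes layover in Kabul → 4:43 PM UTC.
Add 1 hour 55 minutes leg 2 → 6:38 PM UTC.
Tessaly is UTC+12:45, so local arrival = 6:38 PM + 12:45 = 7:23 AM on Apr 6.

7:23 AM on April 6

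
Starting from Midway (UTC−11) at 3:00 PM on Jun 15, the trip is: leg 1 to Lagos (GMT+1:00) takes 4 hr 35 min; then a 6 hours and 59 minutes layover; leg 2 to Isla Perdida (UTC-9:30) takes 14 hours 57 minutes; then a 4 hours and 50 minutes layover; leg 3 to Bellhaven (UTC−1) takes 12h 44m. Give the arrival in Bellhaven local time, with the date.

9:05 PM on June 17

Convert departure to UTC: 3:00 PM + 11:00 = 2:00 AM UTC on Jun 16.
Add 4 hours and 35 minutes leg 1 → 6:35 AM UTC.
Add 6 hours 59 minutes layover in Lagos → 1:34 PM UTC.
Add 14 hours 57 minutes leg 2 → 4:31 AM UTC (Jun 17).
Add 4 hours 50 minutes layover in Isla Perdida → 9:21 AM UTC.
Add 12 hours and 44 minutes leg 3 → 10:05 PM UTC.
Bellhaven is UTC−1:00, so local arrival = 10:05 PM − 1:00 = 9:05 PM on Jun 17.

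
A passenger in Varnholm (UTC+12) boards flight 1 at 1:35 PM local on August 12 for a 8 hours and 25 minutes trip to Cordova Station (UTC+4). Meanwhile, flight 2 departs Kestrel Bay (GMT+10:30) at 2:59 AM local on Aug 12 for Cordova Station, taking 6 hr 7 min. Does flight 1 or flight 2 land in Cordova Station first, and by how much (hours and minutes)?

Flight 1 in UTC: 1:35 PM − 12:00 = 1:35 AM on Aug 12.
+8 hours 25 minutes → arrive 10:00 AM UTC on Aug 12.
Flight 2 in UTC: 2:59 AM − 10:30 = 4:29 PM on Aug 11.
+6 hours 7 minutes → arrive 10:36 PM UTC on Aug 11.
Flight 2 lands earlier by 11 hours 24 minutes.

the second, by 11 hours 24 minutes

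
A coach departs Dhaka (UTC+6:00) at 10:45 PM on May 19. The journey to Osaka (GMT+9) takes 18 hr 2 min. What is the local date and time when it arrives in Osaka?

Convert departure to UTC: 10:45 PM − 6:00 = 4:45 PM UTC on May 19.
Add 18 hours and 2 minutes travel time → 10:47 AM UTC (May 20).
Osaka is UTC+9:00, so local arrival = 10:47 AM + 9:00 = 7:47 PM on May 20.

7:47 PM on May 20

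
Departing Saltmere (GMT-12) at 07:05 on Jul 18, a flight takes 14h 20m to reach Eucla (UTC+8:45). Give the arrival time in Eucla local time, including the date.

18:10 on July 19

Eucla is 20:45 ahead of Saltmere.
After 14 hours 20 minutes it is 21:25 in Saltmere.
Shift by the zone difference: 21:25 + 20:45 = 18:10 on Jul 19 in Eucla.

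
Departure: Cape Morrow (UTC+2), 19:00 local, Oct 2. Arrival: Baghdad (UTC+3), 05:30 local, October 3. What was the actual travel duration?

9 hours 30 minutes

Departure in UTC: 19:00 − 2:00 = 17:00 on Oct 2.
Arrival in UTC: 05:30 − 3:00 = 02:30 on Oct 3.
Elapsed = 02:30 − 17:00 (+1 day) = 9 hours 30 minutes.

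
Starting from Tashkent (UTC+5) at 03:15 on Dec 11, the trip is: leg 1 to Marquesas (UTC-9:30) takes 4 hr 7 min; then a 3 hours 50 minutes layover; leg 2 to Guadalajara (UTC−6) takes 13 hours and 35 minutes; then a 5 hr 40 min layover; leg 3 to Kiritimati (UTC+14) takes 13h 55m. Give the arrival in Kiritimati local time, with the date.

05:22 on December 13

Convert departure to UTC: 03:15 − 5:00 = 22:15 UTC on Dec 10.
Add 4 hours and 7 minutes leg 1 → 02:22 UTC (Dec 11).
Add 3 hours and 50 minutes layover in Marquesas → 06:12 UTC.
Add 13 hours 35 minutes leg 2 → 19:47 UTC.
Add 5 hours 40 minutes layover in Guadalajara → 01:27 UTC (Dec 12).
Add 13 hours and 55 minutes leg 3 → 15:22 UTC.
Kiritimati is UTC+14:00, so local arrival = 15:22 + 14:00 = 05:22 on Dec 13.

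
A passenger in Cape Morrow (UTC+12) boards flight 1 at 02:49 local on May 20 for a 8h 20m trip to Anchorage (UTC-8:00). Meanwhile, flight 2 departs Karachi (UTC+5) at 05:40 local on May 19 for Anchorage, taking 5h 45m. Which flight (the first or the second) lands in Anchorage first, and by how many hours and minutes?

the second, by 16 hours 44 minutes

Flight 1 in UTC: 02:49 − 12:00 = 14:49 on May 19.
+8 hours and 20 minutes → arrive 23:09 UTC on May 19.
Flight 2 in UTC: 05:40 − 5:00 = 00:40 on May 19.
+5 hours and 45 minutes → arrive 06:25 UTC on May 19.
Flight 2 lands earlier by 16 hours 44 minutes.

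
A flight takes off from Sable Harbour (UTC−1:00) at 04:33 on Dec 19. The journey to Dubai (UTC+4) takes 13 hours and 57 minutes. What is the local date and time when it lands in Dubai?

Dubai is 5:00 ahead of Sable Harbour.
After 13 hours and 57 minutes it is 18:30 in Sable Harbour.
Shift by the zone difference: 18:30 + 5:00 = 23:30 on Dec 19 in Dubai.

23:30 on Dec 19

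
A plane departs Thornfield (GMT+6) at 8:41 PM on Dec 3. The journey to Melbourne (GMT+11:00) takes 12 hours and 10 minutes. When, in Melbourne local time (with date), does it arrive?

Convert departure to UTC: 8:41 PM − 6:00 = 2:41 PM UTC on Dec 3.
Add 12 hours and 10 minutes travel time → 2:51 AM UTC (Dec 4).
Melbourne is UTC+11:00, so local arrival = 2:51 AM + 11:00 = 1:51 PM on Dec 4.

1:51 PM on Dec 4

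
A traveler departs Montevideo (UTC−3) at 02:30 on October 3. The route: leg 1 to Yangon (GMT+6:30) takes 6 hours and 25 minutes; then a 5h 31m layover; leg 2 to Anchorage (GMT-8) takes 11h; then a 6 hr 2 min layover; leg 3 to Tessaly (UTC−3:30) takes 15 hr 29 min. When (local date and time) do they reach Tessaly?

Convert departure to UTC: 02:30 + 3:00 = 05:30 UTC on Oct 3.
Add 6 hours and 25 minutes leg 1 → 11:55 UTC.
Add 5 hours and 31 minutes layover in Yangon → 17:26 UTC.
Add 11 hours leg 2 → 04:26 UTC (Oct 4).
Add 6 hours and 2 minutes layover in Anchorage → 10:28 UTC.
Add 15 hours 29 minutes leg 3 → 01:57 UTC (Oct 5).
Tessaly is UTC−3:30, so local arrival = 01:57 − 3:30 = 22:27 on Oct 4.

22:27 on Oct 4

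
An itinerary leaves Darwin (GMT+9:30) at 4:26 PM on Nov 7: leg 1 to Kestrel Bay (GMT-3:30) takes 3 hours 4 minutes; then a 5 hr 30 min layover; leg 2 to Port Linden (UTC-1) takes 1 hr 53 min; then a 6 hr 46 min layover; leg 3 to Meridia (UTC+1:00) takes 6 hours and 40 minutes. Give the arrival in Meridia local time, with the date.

7:49 AM on Nov 8

Convert departure to UTC: 4:26 PM − 9:30 = 6:56 AM UTC on Nov 7.
Add 3 hours and 4 minutes leg 1 → 10:00 AM UTC.
Add 5 hours 30 minutes layover in Kestrel Bay → 3:30 PM UTC.
Add 1 hour and 53 minutes leg 2 → 5:23 PM UTC.
Add 6 hours and 46 minutes layover in Port Linden → 12:09 AM UTC (Nov 8).
Add 6 hours 40 minutes leg 3 → 6:49 AM UTC.
Meridia is UTC+1:00, so local arrival = 6:49 AM + 1:00 = 7:49 AM on Nov 8.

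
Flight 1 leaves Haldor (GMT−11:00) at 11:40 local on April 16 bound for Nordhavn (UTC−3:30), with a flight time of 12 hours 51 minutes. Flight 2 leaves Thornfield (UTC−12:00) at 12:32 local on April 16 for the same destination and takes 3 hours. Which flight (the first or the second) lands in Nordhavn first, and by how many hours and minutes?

the second, by 7 hours 59 minutes

Flight 1 in UTC: 11:40 + 11:00 = 22:40 on Apr 16.
+12 hours 51 minutes → arrive 11:31 UTC on Apr 17.
Flight 2 in UTC: 12:32 + 12:00 = 00:32 on Apr 17.
+3 hours → arrive 03:32 UTC on Apr 17.
Flight 2 lands earlier by 7 hours 59 minutes.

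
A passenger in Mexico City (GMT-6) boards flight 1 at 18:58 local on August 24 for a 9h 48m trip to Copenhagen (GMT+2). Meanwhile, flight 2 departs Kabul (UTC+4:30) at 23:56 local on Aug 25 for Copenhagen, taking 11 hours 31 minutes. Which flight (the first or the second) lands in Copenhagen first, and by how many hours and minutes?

the first, by 20 hours 11 minutes

Flight 1 in UTC: 18:58 + 6:00 = 00:58 on Aug 25.
+9 hours 48 minutes → arrive 10:46 UTC on Aug 25.
Flight 2 in UTC: 23:56 − 4:30 = 19:26 on Aug 25.
+11 hours 31 minutes → arrive 06:57 UTC on Aug 26.
Flight 1 lands earlier by 20 hours 11 minutes.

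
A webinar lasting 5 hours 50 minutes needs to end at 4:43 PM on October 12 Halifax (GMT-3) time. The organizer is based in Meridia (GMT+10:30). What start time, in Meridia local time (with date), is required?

12:23 AM on Oct 13

Target end time in UTC: 4:43 PM + 3:00 = 7:43 PM on Oct 12.
Subtract 5 hours and 50 minutes → start 1:53 PM UTC on Oct 12.
Meridia is UTC+10:30: 1:53 PM + 10:30 = 12:23 AM on Oct 13.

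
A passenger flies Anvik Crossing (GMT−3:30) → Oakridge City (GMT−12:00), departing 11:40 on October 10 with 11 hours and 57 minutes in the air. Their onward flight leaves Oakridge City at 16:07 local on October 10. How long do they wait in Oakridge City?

Convert departure to UTC: 11:40 + 3:30 = 15:10 UTC on Oct 10.
Add 11 hours and 57 minutes flight time → 03:07 UTC (Oct 11).
Oakridge City is UTC−12:00, so local arrival = 03:07 − 12:00 = 15:07 on Oct 10.
Layover = 16:07 − 15:07 = 1 hour.

1 hour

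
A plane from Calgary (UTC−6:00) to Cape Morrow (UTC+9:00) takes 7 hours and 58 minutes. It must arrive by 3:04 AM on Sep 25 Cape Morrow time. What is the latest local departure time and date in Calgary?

Target arrival in UTC: 3:04 AM − 9:00 = 6:04 PM on Sep 24.
Subtract 7 hours and 58 minutes → departure 10:06 AM UTC on Sep 24.
Calgary is UTC−6:00: 10:06 AM − 6:00 = 4:06 AM on Sep 24.

4:06 AM on September 24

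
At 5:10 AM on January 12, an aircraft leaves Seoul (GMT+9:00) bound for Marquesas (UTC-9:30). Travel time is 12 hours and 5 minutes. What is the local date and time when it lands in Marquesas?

Convert departure to UTC: 5:10 AM − 9:00 = 8:10 PM UTC on Jan 11.
Add 12 hours 5 minutes travel time → 8:15 AM UTC (Jan 12).
Marquesas is UTC−9:30, so local arrival = 8:15 AM − 9:30 = 10:45 PM on Jan 11.

10:45 PM on Jan 11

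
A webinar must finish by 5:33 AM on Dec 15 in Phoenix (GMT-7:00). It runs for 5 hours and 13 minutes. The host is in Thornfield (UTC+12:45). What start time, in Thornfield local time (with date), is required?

8:05 PM on Dec 15

Target end time in UTC: 5:33 AM + 7:00 = 12:33 PM on Dec 15.
Subtract 5 hours and 13 minutes → start 7:20 AM UTC on Dec 15.
Thornfield is UTC+12:45: 7:20 AM + 12:45 = 8:05 PM on Dec 15.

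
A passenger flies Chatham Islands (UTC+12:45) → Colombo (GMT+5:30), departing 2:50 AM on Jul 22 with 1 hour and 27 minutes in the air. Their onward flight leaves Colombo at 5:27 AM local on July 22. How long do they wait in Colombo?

8 hours 25 minutes

Convert departure to UTC: 2:50 AM − 12:45 = 2:05 PM UTC on Jul 21.
Add 1 hour and 27 minutes flight time → 3:32 PM UTC.
Colombo is UTC+5:30, so local arrival = 3:32 PM + 5:30 = 9:02 PM on Jul 21.
Layover = 5:27 AM − 9:02 PM (+1 day) = 8 hours 25 minutes.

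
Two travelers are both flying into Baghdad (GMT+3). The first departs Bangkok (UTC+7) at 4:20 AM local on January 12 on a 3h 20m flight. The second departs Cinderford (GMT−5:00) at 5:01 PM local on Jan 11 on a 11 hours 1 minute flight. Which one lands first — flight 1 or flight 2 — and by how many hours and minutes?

Flight 1 in UTC: 4:20 AM − 7:00 = 9:20 PM on Jan 11.
+3 hours and 20 minutes → arrive 12:40 AM UTC on Jan 12.
Flight 2 in UTC: 5:01 PM + 5:00 = 10:01 PM on Jan 11.
+11 hours 1 minute → arrive 9:02 AM UTC on Jan 12.
Flight 1 lands earlier by 8 hours 22 minutes.

the first, by 8 hours 22 minutes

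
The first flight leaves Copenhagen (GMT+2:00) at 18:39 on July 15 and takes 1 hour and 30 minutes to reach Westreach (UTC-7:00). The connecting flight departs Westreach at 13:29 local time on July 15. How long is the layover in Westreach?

Convert departure to UTC: 18:39 − 2:00 = 16:39 UTC on Jul 15.
Add 1 hour 30 minutes flight time → 18:09 UTC.
Westreach is UTC−7:00, so local arrival = 18:09 − 7:00 = 11:09 on Jul 15.
Layover = 13:29 − 11:09 = 2 hours 20 minutes.

2 hours 20 minutes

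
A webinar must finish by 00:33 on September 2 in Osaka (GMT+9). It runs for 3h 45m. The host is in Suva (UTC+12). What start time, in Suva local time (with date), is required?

Target end time in UTC: 00:33 − 9:00 = 15:33 on Sep 1.
Subtract 3 hours and 45 minutes → start 11:48 UTC on Sep 1.
Suva is UTC+12:00: 11:48 + 12:00 = 23:48 on Sep 1.

23:48 on September 1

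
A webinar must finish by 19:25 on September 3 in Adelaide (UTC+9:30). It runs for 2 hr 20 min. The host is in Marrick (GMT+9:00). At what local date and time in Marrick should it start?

Target end time in UTC: 19:25 − 9:30 = 09:55 on Sep 3.
Subtract 2 hours 20 minutes → start 07:35 UTC on Sep 3.
Marrick is UTC+9:00: 07:35 + 9:00 = 16:35 on Sep 3.

16:35 on September 3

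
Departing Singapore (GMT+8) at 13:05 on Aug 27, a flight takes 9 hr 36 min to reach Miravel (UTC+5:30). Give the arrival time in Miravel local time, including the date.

Convert departure to UTC: 13:05 − 8:00 = 05:05 UTC on Aug 27.
Add 9 hours and 36 minutes travel time → 14:41 UTC.
Miravel is UTC+5:30, so local arrival = 14:41 + 5:30 = 20:11 on Aug 27.

20:11 on August 27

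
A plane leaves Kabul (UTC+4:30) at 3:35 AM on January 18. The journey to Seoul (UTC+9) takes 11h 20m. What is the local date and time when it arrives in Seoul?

7:25 PM on January 18

Convert departure to UTC: 3:35 AM − 4:30 = 11:05 PM UTC on Jan 17.
Add 11 hours and 20 minutes travel time → 10:25 AM UTC (Jan 18).
Seoul is UTC+9:00, so local arrival = 10:25 AM + 9:00 = 7:25 PM on Jan 18.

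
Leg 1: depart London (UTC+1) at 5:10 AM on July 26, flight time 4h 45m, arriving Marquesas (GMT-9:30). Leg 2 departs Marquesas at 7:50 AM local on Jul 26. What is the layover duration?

Convert departure to UTC: 5:10 AM − 1:00 = 4:10 AM UTC on Jul 26.
Add 4 hours and 45 minutes flight time → 8:55 AM UTC.
Marquesas is UTC−9:30, so local arrival = 8:55 AM − 9:30 = 11:25 PM on Jul 25.
Layover = 7:50 AM − 11:25 PM (+1 day) = 8 hours 25 minutes.

8 hours 25 minutes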